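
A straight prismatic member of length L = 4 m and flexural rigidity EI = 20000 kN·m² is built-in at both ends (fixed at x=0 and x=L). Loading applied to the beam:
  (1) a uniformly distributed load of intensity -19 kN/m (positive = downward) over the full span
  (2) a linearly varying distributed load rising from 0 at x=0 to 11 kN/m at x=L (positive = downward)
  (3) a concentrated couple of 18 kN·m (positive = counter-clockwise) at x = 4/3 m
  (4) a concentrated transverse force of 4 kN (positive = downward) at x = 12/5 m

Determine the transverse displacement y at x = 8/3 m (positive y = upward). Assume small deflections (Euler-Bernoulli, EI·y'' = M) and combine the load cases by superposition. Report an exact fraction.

y(8/3) = 50443/113906250 m

Load 1 — uniform load w=-19 kN/m over full span:
  y_1 = -wx²(L-x)²/(24EI) = -(-19)·(8/3)²·(4-(8/3))²/(24·20000) = 76/151875 m
Load 2 — triangular load w₀=11 kN/m (0→w₀ over full span):
  y_2 = -w₀x²(L-x)²(x+2L)/(120LEI) = -11·(8/3)²·(4-(8/3))²·((8/3)+2·4)/(120·4·20000) = -352/2278125 m
Load 3 — applied couple M₀=18 kN·m at a=4/3 m (b=L-a=8/3):
  y_3 = (R_Ax³/6 - M_Ax²/2 - M₀(x-a)²/2)/EI  [x>a] with R_A=6, M_A=0 = (6·(8/3)³/6 - 0·(8/3)²/2 - 18·((8/3)-(4/3))²/2)/20000 = 1/6750 m
Load 4 — point force P=4 kN at a=12/5 m (b=L-a=8/5):
  y_4 = -Pa²(L-x)²(3bL-(3b+a)(L-x))/(6L³EI)  [x>a] = -4·(12/5)²·(4-(8/3))²·(3·(8/5)·4-(3·(8/5)+(12/5))·(4-(8/3)))/(6·4³·20000) = -4/78125 m
Superposition: y = Σ y_i = 50443/113906250 m ≈ 0.000443 m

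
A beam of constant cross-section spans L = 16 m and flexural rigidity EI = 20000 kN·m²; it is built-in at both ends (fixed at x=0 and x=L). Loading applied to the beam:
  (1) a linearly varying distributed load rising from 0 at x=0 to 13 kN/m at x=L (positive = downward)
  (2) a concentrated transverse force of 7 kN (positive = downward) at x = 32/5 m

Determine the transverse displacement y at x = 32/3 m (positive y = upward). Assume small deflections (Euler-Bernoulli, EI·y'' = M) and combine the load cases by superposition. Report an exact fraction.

Load 1 — triangular load w₀=13 kN/m (0→w₀ over full span):
  y_1 = -w₀x²(L-x)²(x+2L)/(120LEI) = -13·(32/3)²·(16-(32/3))²·((32/3)+2·16)/(120·16·20000) = -106496/2278125 m
Load 2 — point force P=7 kN at a=32/5 m (b=L-a=48/5):
  y_2 = -Pa²(L-x)²(3bL-(3b+a)(L-x))/(6L³EI)  [x>a] = -7·(32/5)²·(16-(32/3))²·(3·(48/5)·16-(3·(48/5)+(32/5))·(16-(32/3)))/(6·16³·20000) = -28672/6328125 m
Superposition: y = Σ y_i = -2920448/56953125 m ≈ -0.051278 m

y(32/3) = -2920448/56953125 m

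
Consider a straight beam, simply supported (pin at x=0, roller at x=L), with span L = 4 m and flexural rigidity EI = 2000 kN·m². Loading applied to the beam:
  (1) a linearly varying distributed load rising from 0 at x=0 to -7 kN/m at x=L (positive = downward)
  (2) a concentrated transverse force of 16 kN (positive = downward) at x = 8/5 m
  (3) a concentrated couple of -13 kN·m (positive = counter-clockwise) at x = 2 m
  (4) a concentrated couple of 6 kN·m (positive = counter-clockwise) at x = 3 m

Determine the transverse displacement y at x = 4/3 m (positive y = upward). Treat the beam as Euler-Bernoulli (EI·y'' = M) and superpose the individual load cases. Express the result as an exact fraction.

Load 1 — triangular load w₀=-7 kN/m (0→w₀ over full span):
  y_1 = -w₀x(7L⁴-10L²x²+3x⁴)/(360LEI) = -(-7)·(4/3)·(7·4⁴-10·4²·(4/3)²+3·(4/3)⁴)/(360·4·2000) = 448/91125 m
Load 2 — point force P=16 kN at a=8/5 m (b=L-a=12/5):
  y_2 = -Pbx(L²-b²-x²)/(6LEI)  [x≤a] = -16·(12/5)·(4/3)·(4²-(12/5)²-(4/3)²)/(6·4·2000) = -3808/421875 m
Load 3 — applied couple M₀=-13 kN·m at a=2 m (b=L-a=2):
  y_3 = (M₀x³/(6L)+C₁x)/EI  [x≤a] with C₁=M₀(3b²-L²)/(6L)=13/6 = ((-13)·(4/3)³/(6·4)+(13/6)·(4/3))/2000 = 13/16200 m
Load 4 — applied couple M₀=6 kN·m at a=3 m (b=L-a=1):
  y_4 = (M₀x³/(6L)+C₁x)/EI  [x≤a] with C₁=M₀(3b²-L²)/(6L)=-13/4 = (6·(4/3)³/(6·4)+(-13/4)·(4/3))/2000 = -101/54000 m
Superposition: y = Σ y_i = -943681/182250000 m ≈ -0.005178 m

y(4/3) = -943681/182250000 m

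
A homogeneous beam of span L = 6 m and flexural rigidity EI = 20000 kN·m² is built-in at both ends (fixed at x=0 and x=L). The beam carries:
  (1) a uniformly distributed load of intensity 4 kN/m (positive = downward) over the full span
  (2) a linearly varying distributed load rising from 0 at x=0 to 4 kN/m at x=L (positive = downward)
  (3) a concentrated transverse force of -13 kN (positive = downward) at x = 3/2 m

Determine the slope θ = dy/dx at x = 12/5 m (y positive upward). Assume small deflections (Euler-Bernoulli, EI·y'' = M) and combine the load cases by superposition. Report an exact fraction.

Load 1 — uniform load w=4 kN/m over full span:
  θ_1 = -wx(L-x)(L-2x)/(12EI) = -4·(12/5)·(6-(12/5))·(6-2·(12/5))/(12·20000) = -27/156250 rad
Load 2 — triangular load w₀=4 kN/m (0→w₀ over full span):
  θ_2 = -w₀(2x(L-x)(L-2x)(x+2L)+x²(L-x)²)/(120LEI) = -4·(2·(12/5)·(6-(12/5))·(6-2·(12/5))·((12/5)+2·6)+(12/5)²·(6-(12/5))²)/(120·6·20000) = -81/781250 rad
Load 3 — point force P=-13 kN at a=3/2 m (b=L-a=9/2):
  θ_3 = Pa²(L-x)(2bL-(3b+a)(L-x))/(2L³EI)  [x>a] = (-13)·(3/2)²·(6-(12/5))·(2·(9/2)·6-(3·(9/2)+(3/2))·(6-(12/5)))/(2·6³·20000) = 0 rad
Superposition: θ = Σ θ_i = -108/390625 rad ≈ -0.000276 rad

θ(12/5) = -108/390625 rad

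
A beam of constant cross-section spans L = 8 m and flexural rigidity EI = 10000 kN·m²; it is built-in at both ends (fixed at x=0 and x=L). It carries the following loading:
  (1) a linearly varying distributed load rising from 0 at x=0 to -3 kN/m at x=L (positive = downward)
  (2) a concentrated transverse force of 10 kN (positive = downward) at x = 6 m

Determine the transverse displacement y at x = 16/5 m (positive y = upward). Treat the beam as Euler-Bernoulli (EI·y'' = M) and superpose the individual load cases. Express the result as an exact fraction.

y(16/5) = 10222/29296875 m

Load 1 — triangular load w₀=-3 kN/m (0→w₀ over full span):
  y_1 = -w₀x²(L-x)²(x+2L)/(120LEI) = -(-3)·(16/5)²·(8-(16/5))²·((16/5)+2·8)/(120·8·10000) = 13824/9765625 m
Load 2 — point force P=10 kN at a=6 m (b=L-a=2):
  y_2 = -Pb²x²(3aL-(3a+b)x)/(6L³EI)  [x≤a] = -10·2²·(16/5)²·(3·6·8-(3·6+2)·(16/5))/(6·8³·10000) = -2/1875 m
Superposition: y = Σ y_i = 10222/29296875 m ≈ 0.000349 m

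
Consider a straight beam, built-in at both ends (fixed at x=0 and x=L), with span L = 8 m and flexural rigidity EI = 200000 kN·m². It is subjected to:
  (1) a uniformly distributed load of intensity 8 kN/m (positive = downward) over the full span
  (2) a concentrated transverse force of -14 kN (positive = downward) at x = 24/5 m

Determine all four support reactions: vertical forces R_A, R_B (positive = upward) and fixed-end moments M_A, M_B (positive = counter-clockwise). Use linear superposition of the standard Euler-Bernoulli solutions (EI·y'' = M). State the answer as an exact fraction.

R_A = 3384/125 kN, M_A = 11968/375 kN·m, R_B = 2866/125 kN, M_B = -9952/375 kN·m

Load 1 — uniform load w=8 kN/m over full span:
  R_A = wL/2 = 8·8/2 = 32 kN
  M_A = wL²/12 = 8·8²/12 = 128/3 kN·m
  R_B = wL/2 = 8·8/2 = 32 kN
  M_B = -wL²/12 = -8·8²/12 = -128/3 kN·m
Load 2 — point force P=-14 kN at a=24/5 m (b=L-a=16/5):
  R_A = Pb²(3a+b)/L³ = (-14)·(16/5)²·(3·(24/5)+(16/5))/8³ = -616/125 kN
  M_A = Pab²/L² = (-14)·(24/5)·(16/5)²/8² = -1344/125 kN·m
  R_B = Pa²(a+3b)/L³ = (-14)·(24/5)²·((24/5)+3·(16/5))/8³ = -1134/125 kN
  M_B = -Pa²b/L² = -(-14)·(24/5)²·(16/5)/8² = 2016/125 kN·m
Superposition: R_A = 3384/125 kN, M_A = 11968/375 kN·m, R_B = 2866/125 kN, M_B = -9952/375 kN·m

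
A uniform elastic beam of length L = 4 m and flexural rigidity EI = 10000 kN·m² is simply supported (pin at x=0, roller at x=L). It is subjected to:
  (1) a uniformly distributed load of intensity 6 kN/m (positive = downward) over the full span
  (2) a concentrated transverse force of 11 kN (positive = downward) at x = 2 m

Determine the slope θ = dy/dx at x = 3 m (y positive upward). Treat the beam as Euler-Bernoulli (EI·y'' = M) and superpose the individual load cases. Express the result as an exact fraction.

θ(3) = 77/40000 rad

Load 1 — uniform load w=6 kN/m over full span:
  θ_1 = -w(L³-6Lx²+4x³)/(24EI) = -6·(4³-6·4·3²+4·3³)/(24·10000) = 11/10000 rad
Load 2 — point force P=11 kN at a=2 m (b=L-a=2):
  θ_2 = -Pa(2L²-6Lx+3x²+a²)/(6LEI)  [x>a] = -11·2·(2·4²-6·4·3+3·3²+2²)/(6·4·10000) = 33/40000 rad
Superposition: θ = Σ θ_i = 77/40000 rad ≈ 0.001925 rad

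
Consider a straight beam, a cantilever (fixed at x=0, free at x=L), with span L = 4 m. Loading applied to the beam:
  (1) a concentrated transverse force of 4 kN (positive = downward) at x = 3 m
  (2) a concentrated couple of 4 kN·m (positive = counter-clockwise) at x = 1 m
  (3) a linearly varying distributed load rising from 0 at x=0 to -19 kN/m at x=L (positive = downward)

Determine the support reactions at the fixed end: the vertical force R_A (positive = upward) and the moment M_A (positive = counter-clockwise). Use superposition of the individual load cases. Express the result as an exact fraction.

R_A = -34 kN, M_A = -280/3 kN·m

Load 1 — point force P=4 kN at a=3 m (b=L-a=1):
  R_A = P = 4 kN
  M_A = Pa = 4·3 = 12 kN·m
Load 2 — applied couple M₀=4 kN·m at a=1 m (b=L-a=3):
  R_A = 0 kN
  M_A = -M₀ = -4 kN·m
Load 3 — triangular load w₀=-19 kN/m (0→w₀ over full span):
  R_A = w₀L/2 = (-19)·4/2 = -38 kN
  M_A = w₀L²/3 = (-19)·4²/3 = -304/3 kN·m
Superposition: R_A = -34 kN, M_A = -280/3 kN·m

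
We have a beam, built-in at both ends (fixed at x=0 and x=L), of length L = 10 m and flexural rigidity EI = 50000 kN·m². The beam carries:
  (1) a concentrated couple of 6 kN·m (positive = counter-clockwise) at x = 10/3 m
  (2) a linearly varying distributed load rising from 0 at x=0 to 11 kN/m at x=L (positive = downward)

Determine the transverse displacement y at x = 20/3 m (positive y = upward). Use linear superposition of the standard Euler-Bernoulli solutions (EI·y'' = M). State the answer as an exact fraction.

Load 1 — applied couple M₀=6 kN·m at a=10/3 m (b=L-a=20/3):
  y_1 = (R_Ax³/6 - M_Ax²/2 - M₀(x-a)²/2)/EI  [x>a] with R_A=4/5, M_A=0 = ((4/5)·(20/3)³/6 - 0·(20/3)²/2 - 6·((20/3)-(10/3))²/2)/50000 = 1/8100 m
Load 2 — triangular load w₀=11 kN/m (0→w₀ over full span):
  y_2 = -w₀x²(L-x)²(x+2L)/(120LEI) = -11·(20/3)²·(10-(20/3))²·((20/3)+2·10)/(120·10·50000) = -44/18225 m
Superposition: y = Σ y_i = -167/72900 m ≈ -0.002291 m

y(20/3) = -167/72900 m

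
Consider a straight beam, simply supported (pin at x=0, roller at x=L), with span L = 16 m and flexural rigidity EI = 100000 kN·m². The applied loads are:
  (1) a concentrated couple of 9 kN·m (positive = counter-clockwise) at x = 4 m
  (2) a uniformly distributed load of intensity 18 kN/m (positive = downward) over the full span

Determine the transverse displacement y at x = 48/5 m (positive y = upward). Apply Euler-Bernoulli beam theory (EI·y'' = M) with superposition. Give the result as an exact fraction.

Load 1 — applied couple M₀=9 kN·m at a=4 m (b=L-a=12):
  y_1 = (M₀x³/(6L)-M₀(x-a)²/2+C₁x)/EI  [x>a] with C₁=M₀(3b²-L²)/(6L)=33/2 = (9·(48/5)³/(6·16)-9·((48/5)-4)²/2+(33/2)·(48/5))/100000 = 783/781250 m
Load 2 — uniform load w=18 kN/m over full span:
  y_2 = -wx(L³-2Lx²+x³)/(24EI) = -18·(48/5)·(16³-2·16·(48/5)²+(48/5)³)/(24·100000) = -285696/1953125 m
Superposition: y = Σ y_i = -567477/3906250 m ≈ -0.145274 m

y(48/5) = -567477/3906250 m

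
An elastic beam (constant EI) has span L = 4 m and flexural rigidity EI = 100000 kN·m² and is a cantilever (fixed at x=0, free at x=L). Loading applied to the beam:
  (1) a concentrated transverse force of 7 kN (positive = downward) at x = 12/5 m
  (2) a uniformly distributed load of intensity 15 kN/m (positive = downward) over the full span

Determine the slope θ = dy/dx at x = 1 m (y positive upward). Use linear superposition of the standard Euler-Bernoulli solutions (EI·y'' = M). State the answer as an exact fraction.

Load 1 — point force P=7 kN at a=12/5 m (b=L-a=8/5):
  θ_1 = -Px(2a-x)/(2EI)  [x≤a] = -7·1·(2·(12/5)-1)/(2·100000) = -133/1000000 rad
Load 2 — uniform load w=15 kN/m over full span:
  θ_2 = -wx(x²-3Lx+3L²)/(6EI) = -15·1·(1²-3·4·1+3·4²)/(6·100000) = -37/40000 rad
Superposition: θ = Σ θ_i = -529/500000 rad ≈ -0.001058 rad

θ(1) = -529/500000 rad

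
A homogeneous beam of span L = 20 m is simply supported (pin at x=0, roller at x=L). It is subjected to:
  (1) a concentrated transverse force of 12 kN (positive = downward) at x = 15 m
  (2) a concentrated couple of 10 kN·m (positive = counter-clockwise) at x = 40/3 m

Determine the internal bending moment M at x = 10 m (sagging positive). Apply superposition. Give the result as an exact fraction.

Load 1 — point force P=12 kN at a=15 m (b=L-a=5):
  M_1 = Pbx/L  [x≤a] = 12·5·10/20 = 30 kN·m
Load 2 — applied couple M₀=10 kN·m at a=40/3 m (b=L-a=20/3):
  M_2 = M₀x/L  [x≤a] = 10·10/20 = 5 kN·m
Superposition: M = Σ M_i = 35 kN·m ≈ 35.000000 kN·m

M(10) = 35 kN·m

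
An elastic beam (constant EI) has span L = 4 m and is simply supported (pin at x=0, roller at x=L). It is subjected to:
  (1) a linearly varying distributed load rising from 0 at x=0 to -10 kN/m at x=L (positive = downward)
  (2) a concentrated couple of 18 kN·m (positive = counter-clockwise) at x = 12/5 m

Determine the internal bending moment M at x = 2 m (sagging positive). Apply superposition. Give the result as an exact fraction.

M(2) = -1 kN·m

Load 1 — triangular load w₀=-10 kN/m (0→w₀ over full span):
  M_1 = w₀Lx/6 - w₀x³/(6L) = (-10)·4·2/6 - (-10)·2³/(6·4) = -10 kN·m
Load 2 — applied couple M₀=18 kN·m at a=12/5 m (b=L-a=8/5):
  M_2 = M₀x/L  [x≤a] = 18·2/4 = 9 kN·m
Superposition: M = Σ M_i = -1 kN·m ≈ -1.000000 kN·m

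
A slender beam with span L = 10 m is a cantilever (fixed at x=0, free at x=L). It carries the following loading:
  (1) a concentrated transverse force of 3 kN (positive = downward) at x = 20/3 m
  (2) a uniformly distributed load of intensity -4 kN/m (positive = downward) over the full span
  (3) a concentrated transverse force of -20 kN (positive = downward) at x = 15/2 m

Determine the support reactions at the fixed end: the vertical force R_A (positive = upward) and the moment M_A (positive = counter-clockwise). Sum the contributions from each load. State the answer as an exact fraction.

R_A = -57 kN, M_A = -330 kN·m

Load 1 — point force P=3 kN at a=20/3 m (b=L-a=10/3):
  R_A = P = 3 kN
  M_A = Pa = 3·(20/3) = 20 kN·m
Load 2 — uniform load w=-4 kN/m over full span:
  R_A = wL = (-4)·10 = -40 kN
  M_A = wL²/2 = (-4)·10²/2 = -200 kN·m
Load 3 — point force P=-20 kN at a=15/2 m (b=L-a=5/2):
  R_A = P = (-20) = -20 kN
  M_A = Pa = (-20)·(15/2) = -150 kN·m
Superposition: R_A = -57 kN, M_A = -330 kN·m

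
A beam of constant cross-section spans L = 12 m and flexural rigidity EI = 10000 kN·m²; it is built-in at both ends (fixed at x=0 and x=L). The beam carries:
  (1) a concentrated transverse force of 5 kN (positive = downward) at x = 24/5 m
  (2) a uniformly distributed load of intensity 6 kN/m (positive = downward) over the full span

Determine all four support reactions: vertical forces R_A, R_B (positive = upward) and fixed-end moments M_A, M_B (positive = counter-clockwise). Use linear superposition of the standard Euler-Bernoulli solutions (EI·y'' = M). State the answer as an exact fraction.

Load 1 — point force P=5 kN at a=24/5 m (b=L-a=36/5):
  R_A = Pb²(3a+b)/L³ = 5·(36/5)²·(3·(24/5)+(36/5))/12³ = 81/25 kN
  M_A = Pab²/L² = 5·(24/5)·(36/5)²/12² = 216/25 kN·m
  R_B = Pa²(a+3b)/L³ = 5·(24/5)²·((24/5)+3·(36/5))/12³ = 44/25 kN
  M_B = -Pa²b/L² = -5·(24/5)²·(36/5)/12² = -144/25 kN·m
Load 2 — uniform load w=6 kN/m over full span:
  R_A = wL/2 = 6·12/2 = 36 kN
  M_A = wL²/12 = 6·12²/12 = 72 kN·m
  R_B = wL/2 = 6·12/2 = 36 kN
  M_B = -wL²/12 = -6·12²/12 = -72 kN·m
Superposition: R_A = 981/25 kN, M_A = 2016/25 kN·m, R_B = 944/25 kN, M_B = -1944/25 kN·m

R_A = 981/25 kN, M_A = 2016/25 kN·m, R_B = 944/25 kN, M_B = -1944/25 kN·m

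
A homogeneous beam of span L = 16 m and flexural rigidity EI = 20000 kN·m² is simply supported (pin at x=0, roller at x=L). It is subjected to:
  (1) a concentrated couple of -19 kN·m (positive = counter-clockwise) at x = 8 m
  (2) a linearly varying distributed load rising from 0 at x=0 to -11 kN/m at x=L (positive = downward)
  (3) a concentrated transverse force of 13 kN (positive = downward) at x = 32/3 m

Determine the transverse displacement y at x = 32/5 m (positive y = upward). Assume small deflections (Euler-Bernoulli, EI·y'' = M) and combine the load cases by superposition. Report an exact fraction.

y(32/5) = 140547274/791015625 m

Load 1 — applied couple M₀=-19 kN·m at a=8 m (b=L-a=8):
  y_1 = (M₀x³/(6L)+C₁x)/EI  [x≤a] with C₁=M₀(3b²-L²)/(6L)=38/3 = ((-19)·(32/5)³/(6·16)+(38/3)·(32/5))/20000 = 114/78125 m
Load 2 — triangular load w₀=-11 kN/m (0→w₀ over full span):
  y_2 = -w₀x(7L⁴-10L²x²+3x⁴)/(360LEI) = -(-11)·(32/5)·(7·16⁴-10·16²·(32/5)²+3·(32/5)⁴)/(360·16·20000) = 6426112/29296875 m
Load 3 — point force P=13 kN at a=32/3 m (b=L-a=16/3):
  y_3 = -Pbx(L²-b²-x²)/(6LEI)  [x≤a] = -13·(16/3)·(32/5)·(16²-(16/3)²-(32/5)²)/(6·16·20000) = -272896/6328125 m
Superposition: y = Σ y_i = 140547274/791015625 m ≈ 0.177680 m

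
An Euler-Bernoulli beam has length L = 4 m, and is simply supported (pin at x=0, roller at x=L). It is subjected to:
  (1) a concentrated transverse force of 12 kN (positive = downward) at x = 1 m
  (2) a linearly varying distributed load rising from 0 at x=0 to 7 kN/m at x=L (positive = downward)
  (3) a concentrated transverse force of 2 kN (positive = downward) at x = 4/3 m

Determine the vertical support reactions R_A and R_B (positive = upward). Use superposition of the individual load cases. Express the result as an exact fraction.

R_A = 15 kN, R_B = 13 kN

Load 1 — point force P=12 kN at a=1 m (b=L-a=3):
  R_A = Pb/L = 12·3/4 = 9 kN
  R_B = Pa/L = 12·1/4 = 3 kN
Load 2 — triangular load w₀=7 kN/m (0→w₀ over full span):
  R_A = w₀L/6 = 7·4/6 = 14/3 kN
  R_B = w₀L/3 = 7·4/3 = 28/3 kN
Load 3 — point force P=2 kN at a=4/3 m (b=L-a=8/3):
  R_A = Pb/L = 2·(8/3)/4 = 4/3 kN
  R_B = Pa/L = 2·(4/3)/4 = 2/3 kN
Superposition: R_A = 15 kN, R_B = 13 kN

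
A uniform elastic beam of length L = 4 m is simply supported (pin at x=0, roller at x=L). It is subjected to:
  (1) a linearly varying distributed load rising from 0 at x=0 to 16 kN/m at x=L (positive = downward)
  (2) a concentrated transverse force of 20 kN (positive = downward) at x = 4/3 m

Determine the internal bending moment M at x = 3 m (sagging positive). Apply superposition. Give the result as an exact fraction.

M(3) = 62/3 kN·m

Load 1 — triangular load w₀=16 kN/m (0→w₀ over full span):
  M_1 = w₀Lx/6 - w₀x³/(6L) = 16·4·3/6 - 16·3³/(6·4) = 14 kN·m
Load 2 — point force P=20 kN at a=4/3 m (b=L-a=8/3):
  M_2 = Pa(L-x)/L  [x>a] = 20·(4/3)·(4-3)/4 = 20/3 kN·m
Superposition: M = Σ M_i = 62/3 kN·m ≈ 20.666667 kN·m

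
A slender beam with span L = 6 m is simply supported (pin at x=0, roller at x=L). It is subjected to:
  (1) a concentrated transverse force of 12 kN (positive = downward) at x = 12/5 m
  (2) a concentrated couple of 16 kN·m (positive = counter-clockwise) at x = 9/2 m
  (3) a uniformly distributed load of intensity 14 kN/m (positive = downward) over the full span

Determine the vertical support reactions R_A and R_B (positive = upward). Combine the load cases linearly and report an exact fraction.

Load 1 — point force P=12 kN at a=12/5 m (b=L-a=18/5):
  R_A = Pb/L = 12·(18/5)/6 = 36/5 kN
  R_B = Pa/L = 12·(12/5)/6 = 24/5 kN
Load 2 — applied couple M₀=16 kN·m at a=9/2 m (b=L-a=3/2):
  R_A = M₀/L = 16/6 = 8/3 kN
  R_B = -M₀/L = -16/6 = -8/3 kN
Load 3 — uniform load w=14 kN/m over full span:
  R_A = wL/2 = 14·6/2 = 42 kN
  R_B = wL/2 = 14·6/2 = 42 kN
Superposition: R_A = 778/15 kN, R_B = 662/15 kN

R_A = 778/15 kN, R_B = 662/15 kN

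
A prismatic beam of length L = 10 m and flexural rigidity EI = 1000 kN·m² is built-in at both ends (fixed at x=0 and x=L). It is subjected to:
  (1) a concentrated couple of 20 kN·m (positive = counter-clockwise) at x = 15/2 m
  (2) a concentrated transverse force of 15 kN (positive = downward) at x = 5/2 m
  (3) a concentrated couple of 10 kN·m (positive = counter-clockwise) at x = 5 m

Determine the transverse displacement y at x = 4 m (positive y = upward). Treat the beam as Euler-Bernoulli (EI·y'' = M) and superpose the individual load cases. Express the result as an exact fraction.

y(4) = -231/3200 m

Load 1 — applied couple M₀=20 kN·m at a=15/2 m (b=L-a=5/2):
  y_1 = (R_Ax³/6 - M_Ax²/2)/EI  [x≤a] with R_A=9/4, M_A=25/4 = ((9/4)·4³/6 - (25/4)·4²/2)/1000 = -13/500 m
Load 2 — point force P=15 kN at a=5/2 m (b=L-a=15/2):
  y_2 = -Pa²(L-x)²(3bL-(3b+a)(L-x))/(6L³EI)  [x>a] = -15·(5/2)²·(10-4)²·(3·(15/2)·10-(3·(15/2)+(5/2))·(10-4))/(6·10³·1000) = -27/640 m
Load 3 — applied couple M₀=10 kN·m at a=5 m (b=L-a=5):
  y_3 = (R_Ax³/6 - M_Ax²/2)/EI  [x≤a] with R_A=3/2, M_A=5/2 = ((3/2)·4³/6 - (5/2)·4²/2)/1000 = -1/250 m
Superposition: y = Σ y_i = -231/3200 m ≈ -0.072188 m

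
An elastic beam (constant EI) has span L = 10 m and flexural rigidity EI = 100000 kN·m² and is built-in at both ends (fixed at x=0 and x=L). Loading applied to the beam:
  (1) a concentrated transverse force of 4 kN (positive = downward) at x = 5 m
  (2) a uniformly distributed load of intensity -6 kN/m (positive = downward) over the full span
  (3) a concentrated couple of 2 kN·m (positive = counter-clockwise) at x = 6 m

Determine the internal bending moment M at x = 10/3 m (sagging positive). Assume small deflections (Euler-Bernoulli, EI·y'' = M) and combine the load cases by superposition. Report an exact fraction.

M(10/3) = -367/25 kN·m

Load 1 — point force P=4 kN at a=5 m (b=L-a=5):
  M_1 = Pb²(3a+b)x/L³ - Pab²/L²  [x≤a] = 4·5²·(3·5+5)·(10/3)/10³ - 4·5·5²/10² = 5/3 kN·m
Load 2 — uniform load w=-6 kN/m over full span:
  M_2 = wLx/2 - wL²/12 - wx²/2 = (-6)·10·(10/3)/2 - (-6)·10²/12 - (-6)·(10/3)²/2 = -50/3 kN·m
Load 3 — applied couple M₀=2 kN·m at a=6 m (b=L-a=4):
  M_3 = R_Ax - M_A  [x≤a] with R_A=36/125, M_A=16/25 = (36/125)·(10/3) - (16/25) = 8/25 kN·m
Superposition: M = Σ M_i = -367/25 kN·m ≈ -14.680000 kN·m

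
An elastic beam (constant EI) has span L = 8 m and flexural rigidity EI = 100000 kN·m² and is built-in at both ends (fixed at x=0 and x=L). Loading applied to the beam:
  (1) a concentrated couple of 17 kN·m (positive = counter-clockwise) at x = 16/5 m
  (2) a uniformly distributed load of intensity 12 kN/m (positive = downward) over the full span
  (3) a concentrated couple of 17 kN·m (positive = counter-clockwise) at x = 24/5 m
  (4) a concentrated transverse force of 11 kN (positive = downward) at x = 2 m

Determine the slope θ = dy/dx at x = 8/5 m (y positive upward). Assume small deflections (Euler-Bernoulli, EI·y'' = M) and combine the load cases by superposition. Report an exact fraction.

Load 1 — applied couple M₀=17 kN·m at a=16/5 m (b=L-a=24/5):
  θ_1 = (R_Ax²/2 - M_Ax)/EI  [x≤a] with R_A=153/50, M_A=51/25 = ((153/50)·(8/5)²/2 - (51/25)·(8/5))/100000 = 51/7812500 rad
Load 2 — uniform load w=12 kN/m over full span:
  θ_2 = -wx(L-x)(L-2x)/(12EI) = -12·(8/5)·(8-(8/5))·(8-2·(8/5))/(12·100000) = -192/390625 rad
Load 3 — applied couple M₀=17 kN·m at a=24/5 m (b=L-a=16/5):
  θ_3 = (R_Ax²/2 - M_Ax)/EI  [x≤a] with R_A=153/50, M_A=136/25 = ((153/50)·(8/5)²/2 - (136/25)·(8/5))/100000 = -187/3906250 rad
Load 4 — point force P=11 kN at a=2 m (b=L-a=6):
  θ_4 = -Pb²x(2aL-(3a+b)x)/(2L³EI)  [x≤a] = -11·6²·(8/5)·(2·2·8-(3·2+6)·(8/5))/(2·8³·100000) = -99/1250000 rad
Superposition: θ = Σ θ_i = -19127/31250000 rad ≈ -0.000612 rad

θ(8/5) = -19127/31250000 rad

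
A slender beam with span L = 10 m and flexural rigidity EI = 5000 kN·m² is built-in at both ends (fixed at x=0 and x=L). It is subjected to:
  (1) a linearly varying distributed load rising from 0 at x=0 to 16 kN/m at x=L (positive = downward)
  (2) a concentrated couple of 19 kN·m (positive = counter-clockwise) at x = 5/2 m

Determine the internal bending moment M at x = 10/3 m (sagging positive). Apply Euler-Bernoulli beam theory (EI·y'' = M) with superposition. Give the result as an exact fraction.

M(10/3) = 10987/1296 kN·m

Load 1 — triangular load w₀=16 kN/m (0→w₀ over full span):
  M_1 = 3w₀Lx/20 - w₀L²/30 - w₀x³/(6L) = 3·16·10·(10/3)/20 - 16·10²/30 - 16·(10/3)³/(6·10) = 1360/81 kN·m
Load 2 — applied couple M₀=19 kN·m at a=5/2 m (b=L-a=15/2):
  M_2 = R_Ax - M_A - M₀  [x>a] with R_A=171/80, M_A=-57/16 = (171/80)·(10/3) - (-57/16) - 19 = -133/16 kN·m
Superposition: M = Σ M_i = 10987/1296 kN·m ≈ 8.477623 kN·m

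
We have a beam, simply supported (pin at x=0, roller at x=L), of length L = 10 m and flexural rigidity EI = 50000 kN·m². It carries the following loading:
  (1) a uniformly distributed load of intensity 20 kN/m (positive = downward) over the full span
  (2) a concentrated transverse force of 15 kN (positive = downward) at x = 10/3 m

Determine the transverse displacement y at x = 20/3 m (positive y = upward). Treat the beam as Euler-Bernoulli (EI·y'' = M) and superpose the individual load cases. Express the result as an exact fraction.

Load 1 — uniform load w=20 kN/m over full span:
  y_1 = -wx(L³-2Lx²+x³)/(24EI) = -20·(20/3)·(10³-2·10·(20/3)²+(20/3)³)/(24·50000) = -11/243 m
Load 2 — point force P=15 kN at a=10/3 m (b=L-a=20/3):
  y_2 = -Pa(L-x)(2Lx-a²-x²)/(6LEI)  [x>a] = -15·(10/3)·(10-(20/3))·(2·10·(20/3)-(10/3)²-(20/3)²)/(6·10·50000) = -7/1620 m
Superposition: y = Σ y_i = -241/4860 m ≈ -0.049588 m

y(20/3) = -241/4860 m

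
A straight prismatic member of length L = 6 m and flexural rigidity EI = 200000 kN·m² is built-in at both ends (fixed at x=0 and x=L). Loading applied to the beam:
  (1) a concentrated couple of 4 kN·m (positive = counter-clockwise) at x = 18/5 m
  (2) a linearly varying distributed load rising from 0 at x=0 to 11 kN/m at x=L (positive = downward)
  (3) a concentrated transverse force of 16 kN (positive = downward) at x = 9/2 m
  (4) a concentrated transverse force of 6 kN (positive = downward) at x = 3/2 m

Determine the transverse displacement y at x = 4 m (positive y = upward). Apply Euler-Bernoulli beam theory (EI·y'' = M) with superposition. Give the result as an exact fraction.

y(4) = -49361/360000000 m

Load 1 — applied couple M₀=4 kN·m at a=18/5 m (b=L-a=12/5):
  y_1 = (R_Ax³/6 - M_Ax²/2 - M₀(x-a)²/2)/EI  [x>a] with R_A=24/25, M_A=32/25 = ((24/25)·4³/6 - (32/25)·4²/2 - 4·(4-(18/5))²/2)/200000 = -1/625000 m
Load 2 — triangular load w₀=11 kN/m (0→w₀ over full span):
  y_2 = -w₀x²(L-x)²(x+2L)/(120LEI) = -11·4²·(6-4)²·(4+2·6)/(120·6·200000) = -11/140625 m
Load 3 — point force P=16 kN at a=9/2 m (b=L-a=3/2):
  y_3 = -Pb²x²(3aL-(3a+b)x)/(6L³EI)  [x≤a] = -16·(3/2)²·4²·(3·(9/2)·6-(3·(9/2)+(3/2))·4)/(6·6³·200000) = -7/150000 m
Load 4 — point force P=6 kN at a=3/2 m (b=L-a=9/2):
  y_4 = -Pa²(L-x)²(3bL-(3b+a)(L-x))/(6L³EI)  [x>a] = -6·(3/2)²·(6-4)²·(3·(9/2)·6-(3·(9/2)+(3/2))·(6-4))/(6·6³·200000) = -17/1600000 m
Superposition: y = Σ y_i = -49361/360000000 m ≈ -0.000137 m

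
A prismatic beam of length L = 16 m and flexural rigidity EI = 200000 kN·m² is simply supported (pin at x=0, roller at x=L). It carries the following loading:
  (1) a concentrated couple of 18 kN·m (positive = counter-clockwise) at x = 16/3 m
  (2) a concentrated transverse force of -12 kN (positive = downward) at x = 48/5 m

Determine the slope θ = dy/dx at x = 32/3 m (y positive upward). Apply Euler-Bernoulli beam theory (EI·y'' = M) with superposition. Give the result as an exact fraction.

θ(32/3) = -861/1562500 rad

Load 1 — applied couple M₀=18 kN·m at a=16/3 m (b=L-a=32/3):
  θ_1 = (M₀x²/(2L)-M₀(x-a)+C₁)/EI  [x>a] with C₁=M₀(3b²-L²)/(6L)=16 = (18·(32/3)²/(2·16)-18·((32/3)-(16/3))+16)/200000 = -1/12500 rad
Load 2 — point force P=-12 kN at a=48/5 m (b=L-a=32/5):
  θ_2 = -Pa(2L²-6Lx+3x²+a²)/(6LEI)  [x>a] = -(-12)·(48/5)·(2·16²-6·16·(32/3)+3·(32/3)²+(48/5)²)/(6·16·200000) = -184/390625 rad
Superposition: θ = Σ θ_i = -861/1562500 rad ≈ -0.000551 rad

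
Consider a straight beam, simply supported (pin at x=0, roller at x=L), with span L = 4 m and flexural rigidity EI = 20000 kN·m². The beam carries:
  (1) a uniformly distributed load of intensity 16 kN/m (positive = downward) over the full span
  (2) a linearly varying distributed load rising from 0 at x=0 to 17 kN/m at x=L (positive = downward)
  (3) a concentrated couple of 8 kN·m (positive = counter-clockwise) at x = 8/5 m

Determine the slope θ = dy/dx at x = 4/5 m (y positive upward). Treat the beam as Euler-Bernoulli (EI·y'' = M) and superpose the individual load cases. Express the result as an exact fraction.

θ(4/5) = -17693/7031250 rad

Load 1 — uniform load w=16 kN/m over full span:
  θ_1 = -w(L³-6Lx²+4x³)/(24EI) = -16·(4³-6·4·(4/5)²+4·(4/5)³)/(24·20000) = -132/78125 rad
Load 2 — triangular load w₀=17 kN/m (0→w₀ over full span):
  θ_2 = -w₀(7L⁴-30L²x²+15x⁴)/(360LEI) = -17·(7·4⁴-30·4²·(4/5)²+15·(4/5)⁴)/(360·4·20000) = -3094/3515625 rad
Load 3 — applied couple M₀=8 kN·m at a=8/5 m (b=L-a=12/5):
  θ_3 = (M₀x²/(2L)+C₁)/EI  [x≤a] with C₁=M₀(3b²-L²)/(6L)=32/75 = (8·(4/5)²/(2·4)+(32/75))/20000 = 1/18750 rad
Superposition: θ = Σ θ_i = -17693/7031250 rad ≈ -0.002516 rad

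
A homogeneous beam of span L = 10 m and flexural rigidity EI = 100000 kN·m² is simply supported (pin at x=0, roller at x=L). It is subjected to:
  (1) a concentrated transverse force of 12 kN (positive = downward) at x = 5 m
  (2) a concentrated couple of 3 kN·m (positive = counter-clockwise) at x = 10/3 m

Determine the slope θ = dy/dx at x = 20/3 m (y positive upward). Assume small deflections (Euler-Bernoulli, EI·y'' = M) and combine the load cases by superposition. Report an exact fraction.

θ(20/3) = 1/2500 rad

Load 1 — point force P=12 kN at a=5 m (b=L-a=5):
  θ_1 = -Pa(2L²-6Lx+3x²+a²)/(6LEI)  [x>a] = -12·5·(2·10²-6·10·(20/3)+3·(20/3)²+5²)/(6·10·100000) = 1/2400 rad
Load 2 — applied couple M₀=3 kN·m at a=10/3 m (b=L-a=20/3):
  θ_2 = (M₀x²/(2L)-M₀(x-a)+C₁)/EI  [x>a] with C₁=M₀(3b²-L²)/(6L)=5/3 = (3·(20/3)²/(2·10)-3·((20/3)-(10/3))+(5/3))/100000 = -1/60000 rad
Superposition: θ = Σ θ_i = 1/2500 rad ≈ 0.000400 rad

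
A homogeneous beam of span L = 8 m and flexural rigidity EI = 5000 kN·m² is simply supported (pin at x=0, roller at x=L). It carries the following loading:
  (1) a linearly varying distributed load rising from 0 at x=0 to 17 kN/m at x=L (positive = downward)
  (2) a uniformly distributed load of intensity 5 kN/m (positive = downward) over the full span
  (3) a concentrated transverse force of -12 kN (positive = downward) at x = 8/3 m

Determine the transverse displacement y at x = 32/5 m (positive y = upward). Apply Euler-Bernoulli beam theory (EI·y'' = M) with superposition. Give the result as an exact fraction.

y(32/5) = -20219008/263671875 m

Load 1 — triangular load w₀=17 kN/m (0→w₀ over full span):
  y_1 = -w₀x(7L⁴-10L²x²+3x⁴)/(360LEI) = -17·(32/5)·(7·8⁴-10·8²·(32/5)²+3·(32/5)⁴)/(360·8·5000) = -552704/9765625 m
Load 2 — uniform load w=5 kN/m over full span:
  y_2 = -wx(L³-2Lx²+x³)/(24EI) = -5·(32/5)·(8³-2·8·(32/5)²+(32/5)³)/(24·5000) = -7424/234375 m
Load 3 — point force P=-12 kN at a=8/3 m (b=L-a=16/3):
  y_3 = -Pa(L-x)(2Lx-a²-x²)/(6LEI)  [x>a] = -(-12)·(8/3)·(8-(32/5))·(2·8·(32/5)-(8/3)²-(32/5)²)/(6·8·5000) = 24448/2109375 m
Superposition: y = Σ y_i = -20219008/263671875 m ≈ -0.076682 m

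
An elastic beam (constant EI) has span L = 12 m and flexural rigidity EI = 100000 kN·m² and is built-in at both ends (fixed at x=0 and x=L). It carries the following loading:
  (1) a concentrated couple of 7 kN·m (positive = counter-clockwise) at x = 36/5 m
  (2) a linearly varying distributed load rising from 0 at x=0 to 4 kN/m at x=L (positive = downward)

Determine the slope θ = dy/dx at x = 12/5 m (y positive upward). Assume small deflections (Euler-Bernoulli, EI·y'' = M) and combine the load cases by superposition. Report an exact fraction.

θ(12/5) = -2247/7812500 rad

Load 1 — applied couple M₀=7 kN·m at a=36/5 m (b=L-a=24/5):
  θ_1 = (R_Ax²/2 - M_Ax)/EI  [x≤a] with R_A=21/25, M_A=56/25 = ((21/25)·(12/5)²/2 - (56/25)·(12/5))/100000 = -231/7812500 rad
Load 2 — triangular load w₀=4 kN/m (0→w₀ over full span):
  θ_2 = -w₀(2x(L-x)(L-2x)(x+2L)+x²(L-x)²)/(120LEI) = -4·(2·(12/5)·(12-(12/5))·(12-2·(12/5))·((12/5)+2·12)+(12/5)²·(12-(12/5))²)/(120·12·100000) = -504/1953125 rad
Superposition: θ = Σ θ_i = -2247/7812500 rad ≈ -0.000288 rad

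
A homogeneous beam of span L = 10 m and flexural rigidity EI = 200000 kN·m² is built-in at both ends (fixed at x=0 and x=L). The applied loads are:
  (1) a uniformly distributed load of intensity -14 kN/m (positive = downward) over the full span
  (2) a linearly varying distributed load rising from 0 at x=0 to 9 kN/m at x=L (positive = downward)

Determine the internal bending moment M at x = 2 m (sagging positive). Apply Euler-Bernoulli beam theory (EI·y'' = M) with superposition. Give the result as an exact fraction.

Load 1 — uniform load w=-14 kN/m over full span:
  M_1 = wLx/2 - wL²/12 - wx²/2 = (-14)·10·2/2 - (-14)·10²/12 - (-14)·2²/2 = 14/3 kN·m
Load 2 — triangular load w₀=9 kN/m (0→w₀ over full span):
  M_2 = 3w₀Lx/20 - w₀L²/30 - w₀x³/(6L) = 3·9·10·2/20 - 9·10²/30 - 9·2³/(6·10) = -21/5 kN·m
Superposition: M = Σ M_i = 7/15 kN·m ≈ 0.466667 kN·m

M(2) = 7/15 kN·m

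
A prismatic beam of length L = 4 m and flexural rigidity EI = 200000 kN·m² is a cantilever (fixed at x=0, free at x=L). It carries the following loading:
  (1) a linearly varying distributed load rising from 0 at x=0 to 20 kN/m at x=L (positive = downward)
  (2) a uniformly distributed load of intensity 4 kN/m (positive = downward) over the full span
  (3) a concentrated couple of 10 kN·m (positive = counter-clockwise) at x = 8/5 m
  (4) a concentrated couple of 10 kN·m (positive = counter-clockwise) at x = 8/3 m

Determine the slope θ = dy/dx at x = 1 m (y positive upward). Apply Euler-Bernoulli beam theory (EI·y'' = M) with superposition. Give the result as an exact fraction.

θ(1) = -2197/4800000 rad

Load 1 — triangular load w₀=20 kN/m (0→w₀ over full span):
  θ_1 = (w₀Lx²/4-w₀L²x/3-w₀x⁴/(24L))/EI = (20·4·1²/4-20·4²·1/3-20·1⁴/(24·4))/200000 = -139/320000 rad
Load 2 — uniform load w=4 kN/m over full span:
  θ_2 = -wx(x²-3Lx+3L²)/(6EI) = -4·1·(1²-3·4·1+3·4²)/(6·200000) = -37/300000 rad
Load 3 — applied couple M₀=10 kN·m at a=8/5 m (b=L-a=12/5):
  θ_3 = M₀x/EI  [x≤a] = 10·1/200000 = 1/20000 rad
Load 4 — applied couple M₀=10 kN·m at a=8/3 m (b=L-a=4/3):
  θ_4 = M₀x/EI  [x≤a] = 10·1/200000 = 1/20000 rad
Superposition: θ = Σ θ_i = -2197/4800000 rad ≈ -0.000458 rad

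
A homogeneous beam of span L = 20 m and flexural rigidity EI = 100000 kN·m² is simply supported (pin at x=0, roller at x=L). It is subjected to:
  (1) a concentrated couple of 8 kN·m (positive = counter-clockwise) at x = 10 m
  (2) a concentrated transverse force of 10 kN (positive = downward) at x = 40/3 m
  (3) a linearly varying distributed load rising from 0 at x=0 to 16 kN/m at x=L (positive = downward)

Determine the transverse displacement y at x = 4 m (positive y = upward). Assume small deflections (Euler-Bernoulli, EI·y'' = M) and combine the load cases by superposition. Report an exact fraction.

y(4) = -1287199/12656250 m

Load 1 — applied couple M₀=8 kN·m at a=10 m (b=L-a=10):
  y_1 = (M₀x³/(6L)+C₁x)/EI  [x≤a] with C₁=M₀(3b²-L²)/(6L)=-20/3 = (8·4³/(6·20)+(-20/3)·4)/100000 = -7/31250 m
Load 2 — point force P=10 kN at a=40/3 m (b=L-a=20/3):
  y_2 = -Pbx(L²-b²-x²)/(6LEI)  [x≤a] = -10·(20/3)·4·(20²-(20/3)²-4²)/(6·20·100000) = -382/50625 m
Load 3 — triangular load w₀=16 kN/m (0→w₀ over full span):
  y_3 = -w₀x(7L⁴-10L²x²+3x⁴)/(360LEI) = -16·4·(7·20⁴-10·20²·4²+3·4⁴)/(360·20·100000) = -22016/234375 m
Superposition: y = Σ y_i = -1287199/12656250 m ≈ -0.101705 m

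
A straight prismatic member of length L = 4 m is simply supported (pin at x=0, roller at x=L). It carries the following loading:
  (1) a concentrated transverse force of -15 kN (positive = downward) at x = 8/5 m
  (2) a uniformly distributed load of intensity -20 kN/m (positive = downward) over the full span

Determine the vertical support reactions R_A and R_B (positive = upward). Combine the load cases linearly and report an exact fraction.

R_A = -49 kN, R_B = -46 kN

Load 1 — point force P=-15 kN at a=8/5 m (b=L-a=12/5):
  R_A = Pb/L = (-15)·(12/5)/4 = -9 kN
  R_B = Pa/L = (-15)·(8/5)/4 = -6 kN
Load 2 — uniform load w=-20 kN/m over full span:
  R_A = wL/2 = (-20)·4/2 = -40 kN
  R_B = wL/2 = (-20)·4/2 = -40 kN
Superposition: R_A = -49 kN, R_B = -46 kN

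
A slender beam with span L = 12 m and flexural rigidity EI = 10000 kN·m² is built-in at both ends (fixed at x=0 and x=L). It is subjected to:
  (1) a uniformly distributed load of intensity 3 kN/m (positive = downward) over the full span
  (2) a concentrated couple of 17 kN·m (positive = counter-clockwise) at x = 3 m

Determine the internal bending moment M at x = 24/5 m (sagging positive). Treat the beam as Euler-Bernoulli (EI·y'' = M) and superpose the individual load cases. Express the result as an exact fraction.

M(24/5) = 3871/400 kN·m

Load 1 — uniform load w=3 kN/m over full span:
  M_1 = wLx/2 - wL²/12 - wx²/2 = 3·12·(24/5)/2 - 3·12²/12 - 3·(24/5)²/2 = 396/25 kN·m
Load 2 — applied couple M₀=17 kN·m at a=3 m (b=L-a=9):
  M_2 = R_Ax - M_A - M₀  [x>a] with R_A=51/32, M_A=-51/16 = (51/32)·(24/5) - (-51/16) - 17 = -493/80 kN·m
Superposition: M = Σ M_i = 3871/400 kN·m ≈ 9.677500 kN·m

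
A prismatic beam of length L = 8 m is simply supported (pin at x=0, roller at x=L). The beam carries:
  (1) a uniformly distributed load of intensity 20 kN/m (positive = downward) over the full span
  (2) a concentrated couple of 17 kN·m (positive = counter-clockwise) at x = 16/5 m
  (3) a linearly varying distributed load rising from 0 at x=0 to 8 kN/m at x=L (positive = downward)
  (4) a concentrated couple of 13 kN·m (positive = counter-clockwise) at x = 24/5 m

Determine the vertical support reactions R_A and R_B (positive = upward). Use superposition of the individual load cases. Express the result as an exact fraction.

Load 1 — uniform load w=20 kN/m over full span:
  R_A = wL/2 = 20·8/2 = 80 kN
  R_B = wL/2 = 20·8/2 = 80 kN
Load 2 — applied couple M₀=17 kN·m at a=16/5 m (b=L-a=24/5):
  R_A = M₀/L = 17/8 kN
  R_B = -M₀/L = -17/8 kN
Load 3 — triangular load w₀=8 kN/m (0→w₀ over full span):
  R_A = w₀L/6 = 8·8/6 = 32/3 kN
  R_B = w₀L/3 = 8·8/3 = 64/3 kN
Load 4 — applied couple M₀=13 kN·m at a=24/5 m (b=L-a=16/5):
  R_A = M₀/L = 13/8 kN
  R_B = -M₀/L = -13/8 kN
Superposition: R_A = 1133/12 kN, R_B = 1171/12 kN

R_A = 1133/12 kN, R_B = 1171/12 kN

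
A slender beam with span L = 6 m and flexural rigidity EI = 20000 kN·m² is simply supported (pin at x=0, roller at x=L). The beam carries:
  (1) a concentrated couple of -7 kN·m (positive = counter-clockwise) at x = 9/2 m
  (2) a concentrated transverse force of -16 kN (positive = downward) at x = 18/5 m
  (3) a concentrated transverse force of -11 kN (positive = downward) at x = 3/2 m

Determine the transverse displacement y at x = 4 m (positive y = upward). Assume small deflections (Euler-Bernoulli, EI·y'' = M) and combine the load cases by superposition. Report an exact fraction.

y(4) = 1773079/360000000 m

Load 1 — applied couple M₀=-7 kN·m at a=9/2 m (b=L-a=3/2):
  y_1 = (M₀x³/(6L)+C₁x)/EI  [x≤a] with C₁=M₀(3b²-L²)/(6L)=91/16 = ((-7)·4³/(6·6)+(91/16)·4)/20000 = 371/720000 m
Load 2 — point force P=-16 kN at a=18/5 m (b=L-a=12/5):
  y_2 = -Pa(L-x)(2Lx-a²-x²)/(6LEI)  [x>a] = -(-16)·(18/5)·(6-4)·(2·6·4-(18/5)²-4²)/(6·6·20000) = 238/78125 m
Load 3 — point force P=-11 kN at a=3/2 m (b=L-a=9/2):
  y_3 = -Pa(L-x)(2Lx-a²-x²)/(6LEI)  [x>a] = -(-11)·(3/2)·(6-4)·(2·6·4-(3/2)²-4²)/(6·6·20000) = 1309/960000 m
Superposition: y = Σ y_i = 1773079/360000000 m ≈ 0.004925 m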